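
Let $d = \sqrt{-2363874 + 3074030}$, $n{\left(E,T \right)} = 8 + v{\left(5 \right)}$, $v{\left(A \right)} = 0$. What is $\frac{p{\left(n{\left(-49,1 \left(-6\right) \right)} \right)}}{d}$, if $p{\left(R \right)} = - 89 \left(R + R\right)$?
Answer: $- \frac{712 \sqrt{177539}}{177539} \approx -1.6898$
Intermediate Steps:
$n{\left(E,T \right)} = 8$ ($n{\left(E,T \right)} = 8 + 0 = 8$)
$p{\left(R \right)} = - 178 R$ ($p{\left(R \right)} = - 89 \cdot 2 R = - 178 R$)
$d = 2 \sqrt{177539}$ ($d = \sqrt{710156} = 2 \sqrt{177539} \approx 842.71$)
$\frac{p{\left(n{\left(-49,1 \left(-6\right) \right)} \right)}}{d} = \frac{\left(-178\right) 8}{2 \sqrt{177539}} = - 1424 \frac{\sqrt{177539}}{355078} = - \frac{712 \sqrt{177539}}{177539}$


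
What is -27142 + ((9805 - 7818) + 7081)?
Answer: -18074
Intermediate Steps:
-27142 + ((9805 - 7818) + 7081) = -27142 + (1987 + 7081) = -27142 + 9068 = -18074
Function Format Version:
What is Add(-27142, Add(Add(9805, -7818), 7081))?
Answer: -18074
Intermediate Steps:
Add(-27142, Add(Add(9805, -7818), 7081)) = Add(-27142, Add(1987, 7081)) = Add(-27142, 9068) = -18074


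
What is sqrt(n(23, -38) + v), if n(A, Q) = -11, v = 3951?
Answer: 2*sqrt(985) ≈ 62.769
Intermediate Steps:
sqrt(n(23, -38) + v) = sqrt(-11 + 3951) = sqrt(3940) = 2*sqrt(985)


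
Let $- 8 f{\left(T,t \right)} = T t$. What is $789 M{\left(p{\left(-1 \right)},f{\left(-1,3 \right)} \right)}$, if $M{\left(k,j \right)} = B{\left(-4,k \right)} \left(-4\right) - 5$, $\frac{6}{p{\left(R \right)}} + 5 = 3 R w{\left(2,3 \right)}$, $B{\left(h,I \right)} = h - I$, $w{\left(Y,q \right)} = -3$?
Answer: $13413$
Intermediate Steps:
$f{\left(T,t \right)} = - \frac{T t}{8}$
$p{\left(R \right)} = \frac{6}{-5 - 9 R}$ ($p{\left(R \right)} = \frac{6}{-5 + 3 R \left(-3\right)} = \frac{6}{-5 - 9 R}$)
$M{\left(k,j \right)} = 11 + 4 k$ ($M{\left(k,j \right)} = \left(-4 - k\right) \left(-4\right) - 5 = \left(16 + 4 k\right) - 5 = 11 + 4 k$)
$789 M{\left(p{\left(-1 \right)},f{\left(-1,3 \right)} \right)} = 789 \left(11 + 4 \frac{6}{-5 - -9}\right) = 789 \left(11 + 4 \frac{6}{-5 + 9}\right) = 789 \left(11 + 4 \cdot \frac{6}{4}\right) = 789 \left(11 + 4 \cdot 6 \cdot \frac{1}{4}\right) = 789 \left(11 + 4 \cdot \frac{3}{2}\right) = 789 \left(11 + 6\right) = 789 \cdot 17 = 13413$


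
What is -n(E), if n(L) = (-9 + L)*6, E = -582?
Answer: 3546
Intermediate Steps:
n(L) = -54 + 6*L
-n(E) = -(-54 + 6*(-582)) = -(-54 - 3492) = -1*(-3546) = 3546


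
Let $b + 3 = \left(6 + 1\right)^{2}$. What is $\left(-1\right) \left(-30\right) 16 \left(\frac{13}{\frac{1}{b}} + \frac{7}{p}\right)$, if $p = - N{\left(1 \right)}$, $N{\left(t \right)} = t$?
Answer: $283680$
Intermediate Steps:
$b = 46$ ($b = -3 + \left(6 + 1\right)^{2} = -3 + 7^{2} = -3 + 49 = 46$)
$p = -1$ ($p = \left(-1\right) 1 = -1$)
$\left(-1\right) \left(-30\right) 16 \left(\frac{13}{\frac{1}{b}} + \frac{7}{p}\right) = \left(-1\right) \left(-30\right) 16 \left(\frac{13}{\frac{1}{46}} + \frac{7}{-1}\right) = 30 \cdot 16 \left(13 \frac{1}{\frac{1}{46}} + 7 \left(-1\right)\right) = 480 \left(13 \cdot 46 - 7\right) = 480 \left(598 - 7\right) = 480 \cdot 591 = 283680$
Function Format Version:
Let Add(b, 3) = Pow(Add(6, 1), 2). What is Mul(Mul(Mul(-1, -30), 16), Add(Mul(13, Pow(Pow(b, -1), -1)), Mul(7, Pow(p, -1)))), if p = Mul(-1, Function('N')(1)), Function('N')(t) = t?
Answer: 283680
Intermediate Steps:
b = 46 (b = Add(-3, Pow(Add(6, 1), 2)) = Add(-3, Pow(7, 2)) = Add(-3, 49) = 46)
p = -1 (p = Mul(-1, 1) = -1)
Mul(Mul(Mul(-1, -30), 16), Add(Mul(13, Pow(Pow(b, -1), -1)), Mul(7, Pow(p, -1)))) = Mul(Mul(Mul(-1, -30), 16), Add(Mul(13, Pow(Pow(46, -1), -1)), Mul(7, Pow(-1, -1)))) = Mul(Mul(30, 16), Add(Mul(13, Pow(Rational(1, 46), -1)), Mul(7, -1))) = Mul(480, Add(Mul(13, 46), -7)) = Mul(480, Add(598, -7)) = Mul(480, 591) = 283680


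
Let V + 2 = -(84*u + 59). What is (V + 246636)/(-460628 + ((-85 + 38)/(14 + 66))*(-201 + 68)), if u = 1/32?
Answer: -2817970/5263427 ≈ -0.53539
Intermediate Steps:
u = 1/32 ≈ 0.031250
V = -509/8 (V = -2 - (84*(1/32) + 59) = -2 - (21/8 + 59) = -2 - 1*493/8 = -2 - 493/8 = -509/8 ≈ -63.625)
(V + 246636)/(-460628 + ((-85 + 38)/(14 + 66))*(-201 + 68)) = (-509/8 + 246636)/(-460628 + ((-85 + 38)/(14 + 66))*(-201 + 68)) = 1972579/(8*(-460628 - 47/80*(-133))) = 1972579/(8*(-460628 + 6251/80)) = 1972579/(8*(-36843989/80)) = (1972579/8)*(-80/36843989) = -2817970/5263427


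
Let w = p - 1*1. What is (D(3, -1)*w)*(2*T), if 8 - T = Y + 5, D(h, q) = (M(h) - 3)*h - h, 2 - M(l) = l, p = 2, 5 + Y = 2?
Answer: -180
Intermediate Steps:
Y = -3 (Y = -5 + 2 = -3)
M(l) = 2 - l
D(h, q) = -h + h*(-1 - h) (D(h, q) = ((2 - h) - 3)*h - h = (-1 - h)*h - h = h*(-1 - h) - h = -h + h*(-1 - h))
T = 6 (T = 8 - (-3 + 5) = 8 - 1*2 = 8 - 2 = 6)
w = 1 (w = 2 - 1*1 = 2 - 1 = 1)
(D(3, -1)*w)*(2*T) = (-1*3*(2 + 3)*1)*(2*6) = (-1*3*5*1)*12 = -15*1*12 = -15*12 = -180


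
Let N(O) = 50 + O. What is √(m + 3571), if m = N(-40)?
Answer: √3581 ≈ 59.841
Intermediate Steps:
m = 10 (m = 50 - 40 = 10)
√(m + 3571) = √(10 + 3571) = √3581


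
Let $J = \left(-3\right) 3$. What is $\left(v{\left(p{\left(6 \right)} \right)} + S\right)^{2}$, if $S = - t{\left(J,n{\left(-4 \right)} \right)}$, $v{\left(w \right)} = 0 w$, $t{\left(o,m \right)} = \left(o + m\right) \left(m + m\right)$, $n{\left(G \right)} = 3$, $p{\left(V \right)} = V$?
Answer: $1296$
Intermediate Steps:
$J = -9$
$t{\left(o,m \right)} = 2 m \left(m + o\right)$ ($t{\left(o,m \right)} = \left(m + o\right) 2 m = 2 m \left(m + o\right)$)
$v{\left(w \right)} = 0$
$S = 36$ ($S = - 2 \cdot 3 \left(3 - 9\right) = - 2 \cdot 3 \left(-6\right) = \left(-1\right) \left(-36\right) = 36$)
$\left(v{\left(p{\left(6 \right)} \right)} + S\right)^{2} = \left(0 + 36\right)^{2} = 36^{2} = 1296$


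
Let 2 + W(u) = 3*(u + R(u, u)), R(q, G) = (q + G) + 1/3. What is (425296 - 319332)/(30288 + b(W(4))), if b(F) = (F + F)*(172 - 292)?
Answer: 26491/5472 ≈ 4.8412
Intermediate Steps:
R(q, G) = ⅓ + G + q (R(q, G) = (G + q) + ⅓ = ⅓ + G + q)
W(u) = -1 + 9*u (W(u) = -2 + 3*(u + (⅓ + u + u)) = -2 + 3*(u + (⅓ + 2*u)) = -2 + 3*(⅓ + 3*u) = -2 + (1 + 9*u) = -1 + 9*u)
b(F) = -240*F (b(F) = (2*F)*(-120) = -240*F)
(425296 - 319332)/(30288 + b(W(4))) = (425296 - 319332)/(30288 - 240*(-1 + 9*4)) = 105964/(30288 - 240*(-1 + 36)) = 105964/(30288 - 240*35) = 105964/(30288 - 8400) = 105964/21888 = 105964*(1/21888) = 26491/5472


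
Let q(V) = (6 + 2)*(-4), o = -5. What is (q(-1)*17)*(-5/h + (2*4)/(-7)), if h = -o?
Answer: 8160/7 ≈ 1165.7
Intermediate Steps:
q(V) = -32 (q(V) = 8*(-4) = -32)
h = 5 (h = -1*(-5) = 5)
(q(-1)*17)*(-5/h + (2*4)/(-7)) = (-32*17)*(-5/5 + (2*4)/(-7)) = -544*(-5*⅕ + 8*(-⅐)) = -544*(-1 - 8/7) = -544*(-15/7) = 8160/7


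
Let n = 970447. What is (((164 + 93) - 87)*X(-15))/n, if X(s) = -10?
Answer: -1700/970447 ≈ -0.0017518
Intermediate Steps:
(((164 + 93) - 87)*X(-15))/n = (((164 + 93) - 87)*(-10))/970447 = ((257 - 87)*(-10))*(1/970447) = (170*(-10))*(1/970447) = -1700*1/970447 = -1700/970447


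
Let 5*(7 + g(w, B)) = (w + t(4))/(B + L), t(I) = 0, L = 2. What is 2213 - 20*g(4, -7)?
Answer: 11781/5 ≈ 2356.2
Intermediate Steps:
g(w, B) = -7 + w/(5*(2 + B)) (g(w, B) = -7 + ((w + 0)/(B + 2))/5 = -7 + (w/(2 + B))/5 = -7 + w/(5*(2 + B)))
2213 - 20*g(4, -7) = 2213 - 20*(-70 + 4 - 35*(-7))/(5*(2 - 7)) = 2213 - 20*(⅕)*(-70 + 4 + 245)/(-5) = 2213 - 20*(⅕)*(-⅕)*179 = 2213 - 20*(-179)/25 = 2213 - 1*(-716/5) = 2213 + 716/5 = 11781/5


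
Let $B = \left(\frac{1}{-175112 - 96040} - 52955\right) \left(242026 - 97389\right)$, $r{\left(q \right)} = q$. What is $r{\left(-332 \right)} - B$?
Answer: $\frac{2076821499262093}{271152} \approx 7.6592 \cdot 10^{9}$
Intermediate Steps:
$B = - \frac{2076821589284557}{271152}$ ($B = \left(\frac{1}{-271152} - 52955\right) 144637 = \left(- \frac{1}{271152} - 52955\right) 144637 = \left(- \frac{14358854161}{271152}\right) 144637 = - \frac{2076821589284557}{271152} \approx -7.6592 \cdot 10^{9}$)
$r{\left(-332 \right)} - B = -332 - - \frac{2076821589284557}{271152} = -332 + \frac{2076821589284557}{271152} = \frac{2076821499262093}{271152}$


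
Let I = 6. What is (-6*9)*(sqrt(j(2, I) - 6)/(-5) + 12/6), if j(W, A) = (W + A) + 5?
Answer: -108 + 54*sqrt(7)/5 ≈ -79.426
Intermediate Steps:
j(W, A) = 5 + A + W (j(W, A) = (A + W) + 5 = 5 + A + W)
(-6*9)*(sqrt(j(2, I) - 6)/(-5) + 12/6) = (-6*9)*(sqrt((5 + 6 + 2) - 6)/(-5) + 12/6) = -54*(sqrt(13 - 6)*(-1/5) + 12*(1/6)) = -54*(sqrt(7)*(-1/5) + 2) = -54*(-sqrt(7)/5 + 2) = -54*(2 - sqrt(7)/5) = -108 + 54*sqrt(7)/5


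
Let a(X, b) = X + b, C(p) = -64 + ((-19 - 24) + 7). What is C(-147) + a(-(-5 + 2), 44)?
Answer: -53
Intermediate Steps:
C(p) = -100 (C(p) = -64 + (-43 + 7) = -64 - 36 = -100)
C(-147) + a(-(-5 + 2), 44) = -100 + (-(-5 + 2) + 44) = -100 + (-1*(-3) + 44) = -100 + (3 + 44) = -100 + 47 = -53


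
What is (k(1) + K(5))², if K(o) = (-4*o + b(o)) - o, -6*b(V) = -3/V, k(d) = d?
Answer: 57121/100 ≈ 571.21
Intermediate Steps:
b(V) = 1/(2*V) (b(V) = -(-1)/(2*V) = 1/(2*V))
K(o) = 1/(2*o) - 5*o (K(o) = (-4*o + 1/(2*o)) - o = (1/(2*o) - 4*o) - o = 1/(2*o) - 5*o)
(k(1) + K(5))² = (1 + ((½)/5 - 5*5))² = (1 + ((½)*(⅕) - 25))² = (1 + (⅒ - 25))² = (1 - 249/10)² = (-239/10)² = 57121/100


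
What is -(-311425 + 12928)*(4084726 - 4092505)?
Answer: -2322008163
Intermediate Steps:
-(-311425 + 12928)*(4084726 - 4092505) = -(-298497)*(-7779) = -1*2322008163 = -2322008163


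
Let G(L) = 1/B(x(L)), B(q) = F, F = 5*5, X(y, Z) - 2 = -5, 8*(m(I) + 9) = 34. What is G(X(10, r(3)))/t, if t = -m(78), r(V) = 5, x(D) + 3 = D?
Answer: 4/475 ≈ 0.0084210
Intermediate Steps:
m(I) = -19/4 (m(I) = -9 + (⅛)*34 = -9 + 17/4 = -19/4)
x(D) = -3 + D
X(y, Z) = -3 (X(y, Z) = 2 - 5 = -3)
F = 25
B(q) = 25
t = 19/4 (t = -1*(-19/4) = 19/4 ≈ 4.7500)
G(L) = 1/25
G(X(10, r(3)))/t = 1/(25*(19/4)) = (1/25)*(4/19) = 4/475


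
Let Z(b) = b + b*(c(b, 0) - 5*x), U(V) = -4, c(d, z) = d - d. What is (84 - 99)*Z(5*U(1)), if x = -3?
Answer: 4800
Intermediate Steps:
c(d, z) = 0
Z(b) = 16*b (Z(b) = b + b*(0 - 5*(-3)) = b + b*(0 + 15) = b + b*15 = b + 15*b = 16*b)
(84 - 99)*Z(5*U(1)) = (84 - 99)*(16*(5*(-4))) = -240*(-20) = -15*(-320) = 4800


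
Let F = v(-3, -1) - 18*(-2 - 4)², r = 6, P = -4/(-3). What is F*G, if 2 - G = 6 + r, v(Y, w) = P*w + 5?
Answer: 19330/3 ≈ 6443.3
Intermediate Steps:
P = 4/3 (P = -4*(-⅓) = 4/3 ≈ 1.3333)
v(Y, w) = 5 + 4*w/3 (v(Y, w) = 4*w/3 + 5 = 5 + 4*w/3)
G = -10 (G = 2 - (6 + 6) = 2 - 1*12 = 2 - 12 = -10)
F = -1933/3 (F = (5 + (4/3)*(-1)) - 18*(-2 - 4)² = (5 - 4/3) - 18*(-6)² = 11/3 - 18*36 = 11/3 - 648 = -1933/3 ≈ -644.33)
F*G = -1933/3*(-10) = 19330/3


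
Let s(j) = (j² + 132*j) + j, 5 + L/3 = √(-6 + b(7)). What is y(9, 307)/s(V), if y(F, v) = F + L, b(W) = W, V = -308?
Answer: -3/53900 ≈ -5.5659e-5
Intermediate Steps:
L = -12 (L = -15 + 3*√(-6 + 7) = -15 + 3*√1 = -15 + 3*1 = -15 + 3 = -12)
s(j) = j² + 133*j
y(F, v) = -12 + F (y(F, v) = F - 12 = -12 + F)
y(9, 307)/s(V) = (-12 + 9)/((-308*(133 - 308))) = -3/((-308*(-175))) = -3/53900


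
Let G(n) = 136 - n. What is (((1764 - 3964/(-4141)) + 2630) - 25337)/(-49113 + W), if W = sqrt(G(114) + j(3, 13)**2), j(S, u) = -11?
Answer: 4259128423887/9988450718266 + 86720999*sqrt(143)/9988450718266 ≈ 0.42651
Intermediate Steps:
W = sqrt(143) (W = sqrt((136 - 1*114) + (-11)**2) = sqrt((136 - 114) + 121) = sqrt(22 + 121) = sqrt(143) ≈ 11.958)
(((1764 - 3964/(-4141)) + 2630) - 25337)/(-49113 + W) = (((1764 - 3964/(-4141)) + 2630) - 25337)/(-49113 + sqrt(143)) = (((1764 - 3964*(-1/4141)) + 2630) - 25337)/(-49113 + sqrt(143)) = (((1764 + 3964/4141) + 2630) - 25337)/(-49113 + sqrt(143)) = ((7308688/4141 + 2630) - 25337)/(-49113 + sqrt(143)) = (18199518/4141 - 25337)/(-49113 + sqrt(143)) = -86720999/(4141*(-49113 + sqrt(143)))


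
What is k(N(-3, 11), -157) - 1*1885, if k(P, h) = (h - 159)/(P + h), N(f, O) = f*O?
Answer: -178917/95 ≈ -1883.3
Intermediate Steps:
N(f, O) = O*f
k(P, h) = (-159 + h)/(P + h)
k(N(-3, 11), -157) - 1*1885 = (-159 - 157)/(11*(-3) - 157) - 1*1885 = -316/(-33 - 157) - 1885 = -316/(-190) - 1885 = -1/190*(-316) - 1885 = 158/95 - 1885 = -178917/95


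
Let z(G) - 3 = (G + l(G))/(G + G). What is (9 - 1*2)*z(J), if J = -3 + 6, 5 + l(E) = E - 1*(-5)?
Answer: 28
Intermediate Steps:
l(E) = E (l(E) = -5 + (E - 1*(-5)) = -5 + (E + 5) = -5 + (5 + E) = E)
J = 3
z(G) = 4 (z(G) = 3 + (G + G)/(G + G) = 3 + (2*G)/((2*G)) = 3 + (2*G)*(1/(2*G)) = 3 + 1 = 4)
(9 - 1*2)*z(J) = (9 - 1*2)*4 = (9 - 2)*4 = 7*4 = 28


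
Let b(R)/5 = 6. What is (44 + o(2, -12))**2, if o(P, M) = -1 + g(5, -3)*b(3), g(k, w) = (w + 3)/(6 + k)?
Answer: 1849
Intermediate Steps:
b(R) = 30 (b(R) = 5*6 = 30)
g(k, w) = (3 + w)/(6 + k)
o(P, M) = -1 (o(P, M) = -1 + ((3 - 3)/(6 + 5))*30 = -1 + (0/11)*30 = -1 + ((1/11)*0)*30 = -1 + 0*30 = -1 + 0 = -1)
(44 + o(2, -12))**2 = (44 - 1)**2 = 43**2 = 1849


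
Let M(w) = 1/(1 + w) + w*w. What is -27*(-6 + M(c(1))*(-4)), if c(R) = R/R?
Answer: 324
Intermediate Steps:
c(R) = 1
M(w) = w**2 + 1/(1 + w) (M(w) = 1/(1 + w) + w**2 = w**2 + 1/(1 + w))
-27*(-6 + M(c(1))*(-4)) = -27*(-6 + ((1 + 1**2 + 1**3)/(1 + 1))*(-4)) = -27*(-6 + ((1 + 1 + 1)/2)*(-4)) = -27*(-6 + ((1/2)*3)*(-4)) = -27*(-6 + (3/2)*(-4)) = -27*(-6 - 6) = -27*(-12) = 324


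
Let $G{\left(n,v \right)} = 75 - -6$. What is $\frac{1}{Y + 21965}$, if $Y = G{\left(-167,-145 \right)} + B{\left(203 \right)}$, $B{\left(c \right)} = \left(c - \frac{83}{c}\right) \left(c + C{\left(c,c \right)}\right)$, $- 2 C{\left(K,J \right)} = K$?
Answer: $\frac{1}{42609} \approx 2.3469 \cdot 10^{-5}$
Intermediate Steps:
$C{\left(K,J \right)} = - \frac{K}{2}$
$G{\left(n,v \right)} = 81$ ($G{\left(n,v \right)} = 75 + 6 = 81$)
$B{\left(c \right)} = \frac{c \left(c - \frac{83}{c}\right)}{2}$ ($B{\left(c \right)} = \left(c - \frac{83}{c}\right) \left(c - \frac{c}{2}\right) = \left(c - \frac{83}{c}\right) \frac{c}{2} = \frac{c \left(c - \frac{83}{c}\right)}{2}$)
$Y = 20644$ ($Y = 81 - \left(\frac{83}{2} - \frac{203^{2}}{2}\right) = 81 + \left(- \frac{83}{2} + \frac{1}{2} \cdot 41209\right) = 81 + \left(- \frac{83}{2} + \frac{41209}{2}\right) = 81 + 20563 = 20644$)
$\frac{1}{Y + 21965} = \frac{1}{20644 + 21965} = \frac{1}{42609}$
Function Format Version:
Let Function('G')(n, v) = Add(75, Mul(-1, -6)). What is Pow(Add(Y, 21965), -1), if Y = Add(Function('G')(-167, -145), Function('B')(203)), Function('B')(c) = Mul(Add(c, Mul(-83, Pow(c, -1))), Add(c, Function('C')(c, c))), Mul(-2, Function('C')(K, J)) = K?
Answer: Rational(1, 42609) ≈ 2.3469e-5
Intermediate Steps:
Function('C')(K, J) = Mul(Rational(-1, 2), K)
Function('G')(n, v) = 81 (Function('G')(n, v) = Add(75, 6) = 81)
Function('B')(c) = Mul(Rational(1, 2), c, Add(c, Mul(-83, Pow(c, -1)))) (Function('B')(c) = Mul(Add(c, Mul(-83, Pow(c, -1))), Add(c, Mul(Rational(-1, 2), c))) = Mul(Add(c, Mul(-83, Pow(c, -1))), Mul(Rational(1, 2), c)) = Mul(Rational(1, 2), c, Add(c, Mul(-83, Pow(c, -1)))))
Y = 20644 (Y = Add(81, Add(Rational(-83, 2), Mul(Rational(1, 2), Pow(203, 2)))) = Add(81, Add(Rational(-83, 2), Mul(Rational(1, 2), 41209))) = Add(81, Add(Rational(-83, 2), Rational(41209, 2))) = Add(81, 20563) = 20644)
Pow(Add(Y, 21965), -1) = Pow(Add(20644, 21965), -1) = Pow(42609, -1) = Rational(1, 42609)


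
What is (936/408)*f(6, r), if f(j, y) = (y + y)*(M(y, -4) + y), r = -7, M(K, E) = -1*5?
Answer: 6552/17 ≈ 385.41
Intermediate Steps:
M(K, E) = -5
f(j, y) = 2*y*(-5 + y) (f(j, y) = (y + y)*(-5 + y) = (2*y)*(-5 + y) = 2*y*(-5 + y))
(936/408)*f(6, r) = (936/408)*(2*(-7)*(-5 - 7)) = (936*(1/408))*(2*(-7)*(-12)) = (39/17)*168 = 6552/17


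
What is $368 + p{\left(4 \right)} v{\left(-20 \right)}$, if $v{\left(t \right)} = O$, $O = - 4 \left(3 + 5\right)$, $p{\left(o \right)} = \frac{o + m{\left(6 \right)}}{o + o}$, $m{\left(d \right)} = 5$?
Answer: $332$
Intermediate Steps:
$p{\left(o \right)} = \frac{5 + o}{2 o}$ ($p{\left(o \right)} = \frac{o + 5}{o + o} = \frac{5 + o}{2 o}$)
$O = -32$ ($O = \left(-4\right) 8 = -32$)
$v{\left(t \right)} = -32$
$368 + p{\left(4 \right)} v{\left(-20 \right)} = 368 + \frac{5 + 4}{2 \cdot 4} \left(-32\right) = 368 + \frac{1}{2} \cdot \frac{1}{4} \cdot 9 \left(-32\right) = 368 + \frac{9}{8} \left(-32\right) = 368 - 36 = 332$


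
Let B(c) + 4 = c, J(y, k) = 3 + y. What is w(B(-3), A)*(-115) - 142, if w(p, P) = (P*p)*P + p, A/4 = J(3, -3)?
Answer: 464343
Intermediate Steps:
B(c) = -4 + c
A = 24 (A = 4*(3 + 3) = 4*6 = 24)
w(p, P) = p + p*P² (w(p, P) = p*P² + p = p + p*P²)
w(B(-3), A)*(-115) - 142 = ((-4 - 3)*(1 + 24²))*(-115) - 142 = -7*(1 + 576)*(-115) - 142 = -7*577*(-115) - 142 = -4039*(-115) - 142 = 464485 - 142 = 464343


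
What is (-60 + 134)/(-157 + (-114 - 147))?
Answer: -37/209 ≈ -0.17703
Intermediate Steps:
(-60 + 134)/(-157 + (-114 - 147)) = 74/(-157 - 261) = 74/(-418) = 74*(-1/418) = -37/209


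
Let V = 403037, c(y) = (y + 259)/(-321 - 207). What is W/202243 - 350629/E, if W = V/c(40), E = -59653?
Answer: 8508396660245/3607256102021 ≈ 2.3587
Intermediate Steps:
c(y) = -259/528 - y/528 (c(y) = (259 + y)/(-528) = (259 + y)*(-1/528) = -259/528 - y/528)
W = -212803536/299 (W = 403037/(-259/528 - 1/528*40) = 403037/(-259/528 - 5/66) = 403037/(-299/528) = 403037*(-528/299) = -212803536/299 ≈ -7.1172e+5)
W/202243 - 350629/E = -212803536/299/202243 - 350629/(-59653) = -212803536/299*1/202243 - 350629*(-1/59653) = -212803536/60470657 + 350629/59653 = 8508396660245/3607256102021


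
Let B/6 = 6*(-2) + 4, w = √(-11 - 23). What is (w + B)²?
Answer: (48 - I*√34)² ≈ 2270.0 - 559.77*I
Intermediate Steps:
w = I*√34 (w = √(-34) = I*√34 ≈ 5.8309*I)
B = -48 (B = 6*(6*(-2) + 4) = 6*(-12 + 4) = 6*(-8) = -48)
(w + B)² = (I*√34 - 48)² = (-48 + I*√34)²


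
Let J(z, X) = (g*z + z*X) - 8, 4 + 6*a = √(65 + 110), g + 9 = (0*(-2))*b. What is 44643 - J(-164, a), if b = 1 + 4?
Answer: 129197/3 + 410*√7/3 ≈ 43427.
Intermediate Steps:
b = 5
g = -9 (g = -9 + (0*(-2))*5 = -9 + 0*5 = -9 + 0 = -9)
a = -⅔ + 5*√7/6 (a = -⅔ + √(65 + 110)/6 = -⅔ + √175/6 = -⅔ + (5*√7)/6 = -⅔ + 5*√7/6 ≈ 1.5381)
J(z, X) = -8 - 9*z + X*z (J(z, X) = (-9*z + z*X) - 8 = (-9*z + X*z) - 8 = -8 - 9*z + X*z)
44643 - J(-164, a) = 44643 - (-8 - 9*(-164) + (-⅔ + 5*√7/6)*(-164)) = 44643 - (-8 + 1476 + (328/3 - 410*√7/3)) = 44643 - (4732/3 - 410*√7/3) = 44643 + (-4732/3 + 410*√7/3) = 129197/3 + 410*√7/3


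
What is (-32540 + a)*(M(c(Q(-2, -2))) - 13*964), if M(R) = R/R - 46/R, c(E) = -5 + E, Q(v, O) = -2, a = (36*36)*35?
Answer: -1123942220/7 ≈ -1.6056e+8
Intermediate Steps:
a = 45360 (a = 1296*35 = 45360)
M(R) = 1 - 46/R
(-32540 + a)*(M(c(Q(-2, -2))) - 13*964) = (-32540 + 45360)*((-46 + (-5 - 2))/(-5 - 2) - 13*964) = 12820*((-46 - 7)/(-7) - 12532) = 12820*(-⅐*(-53) - 12532) = 12820*(53/7 - 12532) = 12820*(-87671/7) = -1123942220/7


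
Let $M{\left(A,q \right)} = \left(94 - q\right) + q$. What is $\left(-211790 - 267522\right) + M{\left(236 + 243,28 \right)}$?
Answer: $-479218$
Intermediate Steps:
$M{\left(A,q \right)} = 94$
$\left(-211790 - 267522\right) + M{\left(236 + 243,28 \right)} = \left(-211790 - 267522\right) + 94 = -479312 + 94 = -479218$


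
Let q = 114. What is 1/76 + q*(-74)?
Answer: -641135/76 ≈ -8436.0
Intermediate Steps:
1/76 + q*(-74) = 1/76 + 114*(-74) = 1/76 - 8436 = -641135/76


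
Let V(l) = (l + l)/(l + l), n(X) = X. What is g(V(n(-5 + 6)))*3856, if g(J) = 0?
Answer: 0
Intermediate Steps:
V(l) = 1 (V(l) = (2*l)/((2*l)) = (2*l)*(1/(2*l)) = 1)
g(V(n(-5 + 6)))*3856 = 0*3856 = 0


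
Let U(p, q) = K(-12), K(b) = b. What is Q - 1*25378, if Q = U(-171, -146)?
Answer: -25390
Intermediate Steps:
U(p, q) = -12
Q = -12
Q - 1*25378 = -12 - 1*25378 = -12 - 25378 = -25390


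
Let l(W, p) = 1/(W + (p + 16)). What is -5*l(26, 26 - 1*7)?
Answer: -5/61 ≈ -0.081967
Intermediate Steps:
l(W, p) = 1/(16 + W + p) (l(W, p) = 1/(W + (16 + p)) = 1/(16 + W + p))
-5*l(26, 26 - 1*7) = -5/(16 + 26 + (26 - 1*7)) = -5/(16 + 26 + (26 - 7)) = -5/(16 + 26 + 19) = -5/61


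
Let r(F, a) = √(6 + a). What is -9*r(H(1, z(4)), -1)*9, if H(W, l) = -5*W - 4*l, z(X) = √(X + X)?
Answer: -81*√5 ≈ -181.12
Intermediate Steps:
z(X) = √2*√X (z(X) = √(2*X) = √2*√X)
-9*r(H(1, z(4)), -1)*9 = -9*√(6 - 1)*9 = -9*√5*9 = -81*√5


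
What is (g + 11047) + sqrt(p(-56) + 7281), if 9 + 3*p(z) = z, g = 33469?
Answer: 44516 + sqrt(65334)/3 ≈ 44601.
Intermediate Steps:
p(z) = -3 + z/3
(g + 11047) + sqrt(p(-56) + 7281) = (33469 + 11047) + sqrt((-3 + (1/3)*(-56)) + 7281) = 44516 + sqrt((-3 - 56/3) + 7281) = 44516 + sqrt(-65/3 + 7281) = 44516 + sqrt(21778/3) = 44516 + sqrt(65334)/3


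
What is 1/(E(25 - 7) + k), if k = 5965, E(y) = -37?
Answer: 1/5928 ≈ 0.00016869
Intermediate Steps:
1/(E(25 - 7) + k) = 1/(-37 + 5965) = 1/5928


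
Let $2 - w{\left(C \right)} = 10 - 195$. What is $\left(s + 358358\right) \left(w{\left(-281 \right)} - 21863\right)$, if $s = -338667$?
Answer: $-426822116$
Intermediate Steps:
$w{\left(C \right)} = 187$ ($w{\left(C \right)} = 2 - \left(10 - 195\right) = 2 - -185 = 2 + 185 = 187$)
$\left(s + 358358\right) \left(w{\left(-281 \right)} - 21863\right) = \left(-338667 + 358358\right) \left(187 - 21863\right) = 19691 \left(-21676\right) = -426822116$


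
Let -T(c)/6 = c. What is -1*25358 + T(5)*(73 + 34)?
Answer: -28568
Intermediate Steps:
T(c) = -6*c
-1*25358 + T(5)*(73 + 34) = -1*25358 + (-6*5)*(73 + 34) = -25358 - 30*107 = -25358 - 3210 = -28568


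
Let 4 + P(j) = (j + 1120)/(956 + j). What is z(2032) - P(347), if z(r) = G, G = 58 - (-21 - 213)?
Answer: 384221/1303 ≈ 294.87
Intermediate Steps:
P(j) = -4 + (1120 + j)/(956 + j) (P(j) = -4 + (j + 1120)/(956 + j) = -4 + (1120 + j)/(956 + j))
G = 292 (G = 58 - 1*(-234) = 58 + 234 = 292)
z(r) = 292
z(2032) - P(347) = 292 - (-2704 - 3*347)/(956 + 347) = 292 - (-2704 - 1041)/1303 = 292 - (-3745)/1303 = 292 - 1*(-3745/1303) = 292 + 3745/1303 = 384221/1303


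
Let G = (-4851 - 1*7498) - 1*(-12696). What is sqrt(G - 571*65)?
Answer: 4*I*sqrt(2298) ≈ 191.75*I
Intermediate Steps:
G = 347 (G = (-4851 - 7498) + 12696 = -12349 + 12696 = 347)
sqrt(G - 571*65) = sqrt(347 - 571*65) = sqrt(347 - 37115) = sqrt(-36768) = 4*I*sqrt(2298)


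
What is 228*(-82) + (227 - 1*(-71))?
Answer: -18398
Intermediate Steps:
228*(-82) + (227 - 1*(-71)) = -18696 + (227 + 71) = -18696 + 298 = -18398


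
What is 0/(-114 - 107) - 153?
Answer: -153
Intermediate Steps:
0/(-114 - 107) - 153 = 0/(-221) - 153 = -1/221*0 - 153 = 0 - 153 = -153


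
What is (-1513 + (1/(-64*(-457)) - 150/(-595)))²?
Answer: 27721668650205587409/12113963782144 ≈ 2.2884e+6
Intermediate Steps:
(-1513 + (1/(-64*(-457)) - 150/(-595)))² = (-1513 + (-1/64*(-1/457) - 150*(-1/595)))² = (-1513 + (1/29248 + 30/119))² = (-1513 + 877559/3480512)² = (-5265137097/3480512)² = 27721668650205587409/12113963782144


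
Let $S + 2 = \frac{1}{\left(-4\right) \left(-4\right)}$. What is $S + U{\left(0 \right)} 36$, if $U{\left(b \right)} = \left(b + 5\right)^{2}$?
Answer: $\frac{14369}{16} \approx 898.06$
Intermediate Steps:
$S = - \frac{31}{16}$ ($S = -2 + \frac{1}{\left(-4\right) \left(-4\right)} = -2 + \frac{1}{16} = - \frac{31}{16} \approx -1.9375$)
$U{\left(b \right)} = \left(5 + b\right)^{2}$
$S + U{\left(0 \right)} 36 = - \frac{31}{16} + \left(5 + 0\right)^{2} \cdot 36 = - \frac{31}{16} + 5^{2} \cdot 36 = - \frac{31}{16} + 25 \cdot 36 = - \frac{31}{16} + 900 = \frac{14369}{16}$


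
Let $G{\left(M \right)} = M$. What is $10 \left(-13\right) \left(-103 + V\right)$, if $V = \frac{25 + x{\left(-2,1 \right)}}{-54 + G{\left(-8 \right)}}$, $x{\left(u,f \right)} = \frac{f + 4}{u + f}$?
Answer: $\frac{416390}{31} \approx 13432.0$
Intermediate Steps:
$x{\left(u,f \right)} = \frac{4 + f}{f + u}$
$V = - \frac{10}{31}$ ($V = \frac{25 + \frac{4 + 1}{1 - 2}}{-54 - 8} = \frac{25 + \frac{1}{-1} \cdot 5}{-62} = \left(25 - 5\right) \left(- \frac{1}{62}\right) = 20 \left(- \frac{1}{62}\right) = - \frac{10}{31} \approx -0.32258$)
$10 \left(-13\right) \left(-103 + V\right) = 10 \left(-13\right) \left(-103 - \frac{10}{31}\right) = \left(-130\right) \left(- \frac{3203}{31}\right) = \frac{416390}{31}$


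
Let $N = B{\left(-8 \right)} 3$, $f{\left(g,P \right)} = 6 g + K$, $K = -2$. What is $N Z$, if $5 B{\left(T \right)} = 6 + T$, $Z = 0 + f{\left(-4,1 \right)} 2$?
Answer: $\frac{312}{5} \approx 62.4$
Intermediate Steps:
$f{\left(g,P \right)} = -2 + 6 g$ ($f{\left(g,P \right)} = 6 g - 2 = -2 + 6 g$)
$Z = -52$ ($Z = 0 + \left(-2 + 6 \left(-4\right)\right) 2 = 0 + \left(-2 - 24\right) 2 = 0 - 52 = -52$)
$B{\left(T \right)} = \frac{6}{5} + \frac{T}{5}$ ($B{\left(T \right)} = \frac{6 + T}{5} = \frac{6}{5} + \frac{T}{5}$)
$N = - \frac{6}{5}$ ($N = \left(\frac{6}{5} + \frac{1}{5} \left(-8\right)\right) 3 = \left(\frac{6}{5} - \frac{8}{5}\right) 3 = \left(- \frac{2}{5}\right) 3 = - \frac{6}{5} \approx -1.2$)
$N Z = \left(- \frac{6}{5}\right) \left(-52\right) = \frac{312}{5}$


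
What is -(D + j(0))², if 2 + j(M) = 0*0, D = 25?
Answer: -529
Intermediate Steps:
j(M) = -2 (j(M) = -2 + 0*0 = -2 + 0 = -2)
-(D + j(0))² = -(25 - 2)² = -1*23² = -1*529 = -529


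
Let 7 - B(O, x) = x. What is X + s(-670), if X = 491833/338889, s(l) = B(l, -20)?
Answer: 9641836/338889 ≈ 28.451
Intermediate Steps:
B(O, x) = 7 - x
s(l) = 27 (s(l) = 7 - 1*(-20) = 7 + 20 = 27)
X = 491833/338889 (X = 491833*(1/338889) = 491833/338889 ≈ 1.4513)
X + s(-670) = 491833/338889 + 27 = 9641836/338889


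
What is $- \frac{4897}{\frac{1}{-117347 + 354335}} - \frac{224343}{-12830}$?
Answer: $- \frac{14889602703537}{12830} \approx -1.1605 \cdot 10^{9}$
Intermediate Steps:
$- \frac{4897}{\frac{1}{-117347 + 354335}} - \frac{224343}{-12830} = - \frac{4897}{\frac{1}{236988}} - - \frac{224343}{12830} = - 4897 \frac{1}{\frac{1}{236988}} + \frac{224343}{12830} = \left(-4897\right) 236988 + \frac{224343}{12830} = -1160530236 + \frac{224343}{12830} = - \frac{14889602703537}{12830}$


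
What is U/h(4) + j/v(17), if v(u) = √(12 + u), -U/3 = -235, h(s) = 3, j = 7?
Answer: 235 + 7*√29/29 ≈ 236.30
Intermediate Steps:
U = 705 (U = -3*(-235) = 705)
U/h(4) + j/v(17) = 705/3 + 7/(√(12 + 17)) = 705*(⅓) + 7/(√29) = 235 + 7*(√29/29) = 235 + 7*√29/29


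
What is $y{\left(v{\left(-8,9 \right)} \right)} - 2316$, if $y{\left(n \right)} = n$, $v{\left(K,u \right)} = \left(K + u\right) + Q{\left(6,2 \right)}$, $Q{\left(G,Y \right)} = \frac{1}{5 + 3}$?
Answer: $- \frac{18519}{8} \approx -2314.9$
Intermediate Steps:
$Q{\left(G,Y \right)} = \frac{1}{8}$
$v{\left(K,u \right)} = \frac{1}{8} + K + u$ ($v{\left(K,u \right)} = \left(K + u\right) + \frac{1}{8} = \frac{1}{8} + K + u$)
$y{\left(v{\left(-8,9 \right)} \right)} - 2316 = \left(\frac{1}{8} - 8 + 9\right) - 2316 = \frac{9}{8} - 2316 = - \frac{18519}{8}$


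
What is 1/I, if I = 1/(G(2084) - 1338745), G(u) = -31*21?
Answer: -1339396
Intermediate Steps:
G(u) = -651
I = -1/1339396 (I = 1/(-651 - 1338745) = 1/(-1339396) = -1/1339396 ≈ -7.4661e-7)
1/I = 1/(-1/1339396) = -1339396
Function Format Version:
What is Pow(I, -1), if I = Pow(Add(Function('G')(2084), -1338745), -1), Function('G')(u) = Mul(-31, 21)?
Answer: -1339396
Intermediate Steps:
Function('G')(u) = -651
I = Rational(-1, 1339396) (I = Pow(Add(-651, -1338745), -1) = Pow(-1339396, -1) = Rational(-1, 1339396) ≈ -7.4661e-7)
Pow(I, -1) = Pow(Rational(-1, 1339396), -1) = -1339396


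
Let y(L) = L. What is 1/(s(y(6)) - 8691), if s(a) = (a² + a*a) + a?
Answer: -1/8613 ≈ -0.00011610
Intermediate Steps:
s(a) = a + 2*a² (s(a) = (a² + a²) + a = 2*a² + a = a + 2*a²)
1/(s(y(6)) - 8691) = 1/(6*(1 + 2*6) - 8691) = 1/(6*(1 + 12) - 8691) = 1/(6*13 - 8691) = 1/(78 - 8691) = 1/(-8613) = -1/8613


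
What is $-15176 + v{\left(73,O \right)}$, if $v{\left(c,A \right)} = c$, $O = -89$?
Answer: $-15103$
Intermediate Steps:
$-15176 + v{\left(73,O \right)} = -15176 + 73 = -15103$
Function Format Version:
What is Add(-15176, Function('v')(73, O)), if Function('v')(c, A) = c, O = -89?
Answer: -15103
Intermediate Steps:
Add(-15176, Function('v')(73, O)) = Add(-15176, 73) = -15103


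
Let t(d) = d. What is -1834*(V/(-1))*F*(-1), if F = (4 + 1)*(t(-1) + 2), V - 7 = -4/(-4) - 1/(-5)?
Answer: -75194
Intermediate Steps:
V = 41/5 (V = 7 + (-4/(-4) - 1/(-5)) = 7 + (-4*(-¼) - 1*(-⅕)) = 7 + (1 + ⅕) = 7 + 6/5 = 41/5 ≈ 8.2000)
F = 5 (F = (4 + 1)*(-1 + 2) = 5*1 = 5)
-1834*(V/(-1))*F*(-1) = -1834*((41/5)/(-1))*5*(-1) = -1834*((41/5)*(-1))*5*(-1) = -1834*(-41/5*5)*(-1) = -(-75194)*(-1) = -1834*41 = -75194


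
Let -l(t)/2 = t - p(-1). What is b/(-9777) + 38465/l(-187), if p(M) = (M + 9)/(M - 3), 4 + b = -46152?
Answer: 78630005/723498 ≈ 108.68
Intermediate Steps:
b = -46156 (b = -4 - 46152 = -46156)
p(M) = (9 + M)/(-3 + M)
l(t) = -4 - 2*t (l(t) = -2*(t - (9 - 1)/(-3 - 1)) = -2*(t - 8/(-4)) = -2*(t - (-1)*8/4) = -2*(t - 1*(-2)) = -2*(t + 2) = -2*(2 + t) = -4 - 2*t)
b/(-9777) + 38465/l(-187) = -46156/(-9777) + 38465/(-4 - 2*(-187)) = -46156*(-1/9777) + 38465/(-4 + 374) = 46156/9777 + 38465/370 = 46156/9777 + 38465*(1/370) = 46156/9777 + 7693/74 = 78630005/723498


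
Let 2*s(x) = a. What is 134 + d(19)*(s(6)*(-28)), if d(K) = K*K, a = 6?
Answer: -30190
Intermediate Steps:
s(x) = 3 (s(x) = (½)*6 = 3)
d(K) = K²
134 + d(19)*(s(6)*(-28)) = 134 + 19²*(3*(-28)) = 134 + 361*(-84) = 134 - 30324 = -30190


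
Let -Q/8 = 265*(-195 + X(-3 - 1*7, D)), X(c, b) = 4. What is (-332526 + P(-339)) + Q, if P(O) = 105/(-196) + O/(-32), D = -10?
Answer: 16218509/224 ≈ 72404.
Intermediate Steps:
P(O) = -15/28 - O/32 (P(O) = 105*(-1/196) + O*(-1/32) = -15/28 - O/32)
Q = 404920 (Q = -2120*(-195 + 4) = -2120*(-191) = -8*(-50615) = 404920)
(-332526 + P(-339)) + Q = (-332526 + (-15/28 - 1/32*(-339))) + 404920 = (-332526 + (-15/28 + 339/32)) + 404920 = (-332526 + 2253/224) + 404920 = -74483571/224 + 404920 = 16218509/224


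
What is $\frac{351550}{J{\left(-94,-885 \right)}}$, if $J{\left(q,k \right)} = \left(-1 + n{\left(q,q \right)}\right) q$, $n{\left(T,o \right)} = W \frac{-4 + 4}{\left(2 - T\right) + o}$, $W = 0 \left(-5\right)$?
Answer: $\frac{175775}{47} \approx 3739.9$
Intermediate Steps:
$W = 0$
$n{\left(T,o \right)} = 0$ ($n{\left(T,o \right)} = 0 \frac{-4 + 4}{\left(2 - T\right) + o} = 0 \frac{0}{2 + o - T} = 0 \cdot 0 = 0$)
$J{\left(q,k \right)} = - q$ ($J{\left(q,k \right)} = \left(-1 + 0\right) q = - q$)
$\frac{351550}{J{\left(-94,-885 \right)}} = \frac{351550}{\left(-1\right) \left(-94\right)} = \frac{351550}{94} = 351550 \cdot \frac{1}{94} = \frac{175775}{47}$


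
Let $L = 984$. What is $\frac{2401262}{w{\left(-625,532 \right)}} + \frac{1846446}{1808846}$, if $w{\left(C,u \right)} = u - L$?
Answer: $- \frac{1085669642515}{204399598} \approx -5311.5$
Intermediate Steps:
$w{\left(C,u \right)} = -984 + u$ ($w{\left(C,u \right)} = u - 984 = -984 + u$)
$\frac{2401262}{w{\left(-625,532 \right)}} + \frac{1846446}{1808846} = \frac{2401262}{-984 + 532} + \frac{1846446}{1808846} = \frac{2401262}{-452} + 1846446 \cdot \frac{1}{1808846} = 2401262 \left(- \frac{1}{452}\right) + \frac{923223}{904423} = - \frac{1200631}{226} + \frac{923223}{904423} = - \frac{1085669642515}{204399598}$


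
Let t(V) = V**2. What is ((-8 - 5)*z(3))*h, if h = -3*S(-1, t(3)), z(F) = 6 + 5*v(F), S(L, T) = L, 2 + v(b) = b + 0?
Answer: -429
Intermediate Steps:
v(b) = -2 + b (v(b) = -2 + (b + 0) = -2 + b)
z(F) = -4 + 5*F (z(F) = 6 + 5*(-2 + F) = 6 + (-10 + 5*F) = -4 + 5*F)
h = 3 (h = -3*(-1) = 3)
((-8 - 5)*z(3))*h = ((-8 - 5)*(-4 + 5*3))*3 = -13*(-4 + 15)*3 = -13*11*3 = -143*3 = -429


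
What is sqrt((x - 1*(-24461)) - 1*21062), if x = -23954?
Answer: I*sqrt(20555) ≈ 143.37*I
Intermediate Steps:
sqrt((x - 1*(-24461)) - 1*21062) = sqrt((-23954 - 1*(-24461)) - 1*21062) = sqrt((-23954 + 24461) - 21062) = sqrt(507 - 21062) = sqrt(-20555) = I*sqrt(20555)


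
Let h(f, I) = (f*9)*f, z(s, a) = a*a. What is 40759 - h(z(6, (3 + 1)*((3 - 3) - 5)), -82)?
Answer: -1399241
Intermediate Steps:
z(s, a) = a²
h(f, I) = 9*f² (h(f, I) = (9*f)*f = 9*f²)
40759 - h(z(6, (3 + 1)*((3 - 3) - 5)), -82) = 40759 - 9*(((3 + 1)*((3 - 3) - 5))²)² = 40759 - 9*((4*(0 - 5))²)² = 40759 - 9*((4*(-5))²)² = 40759 - 9*((-20)²)² = 40759 - 9*400² = 40759 - 9*160000 = 40759 - 1*1440000 = 40759 - 1440000 = -1399241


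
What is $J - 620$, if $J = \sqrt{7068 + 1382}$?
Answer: $-620 + 65 \sqrt{2} \approx -528.08$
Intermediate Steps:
$J = 65 \sqrt{2}$ ($J = \sqrt{8450} = 65 \sqrt{2} \approx 91.924$)
$J - 620 = 65 \sqrt{2} - 620 = -620 + 65 \sqrt{2}$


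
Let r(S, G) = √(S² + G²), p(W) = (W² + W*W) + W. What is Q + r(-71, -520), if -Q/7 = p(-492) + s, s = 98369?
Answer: -4074035 + √275441 ≈ -4.0735e+6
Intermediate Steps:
p(W) = W + 2*W² (p(W) = (W² + W²) + W = 2*W² + W = W + 2*W²)
Q = -4074035 (Q = -7*(-492*(1 + 2*(-492)) + 98369) = -7*(-492*(1 - 984) + 98369) = -7*(-492*(-983) + 98369) = -7*(483636 + 98369) = -7*582005 = -4074035)
r(S, G) = √(G² + S²)
Q + r(-71, -520) = -4074035 + √((-520)² + (-71)²) = -4074035 + √(270400 + 5041) = -4074035 + √275441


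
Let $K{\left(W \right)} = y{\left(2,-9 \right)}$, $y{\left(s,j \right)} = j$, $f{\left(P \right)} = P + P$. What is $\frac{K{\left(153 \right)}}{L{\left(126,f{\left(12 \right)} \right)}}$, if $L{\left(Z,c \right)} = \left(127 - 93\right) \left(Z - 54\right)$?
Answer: $- \frac{1}{272} \approx -0.0036765$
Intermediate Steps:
$f{\left(P \right)} = 2 P$
$L{\left(Z,c \right)} = -1836 + 34 Z$ ($L{\left(Z,c \right)} = 34 \left(-54 + Z\right) = -1836 + 34 Z$)
$K{\left(W \right)} = -9$
$\frac{K{\left(153 \right)}}{L{\left(126,f{\left(12 \right)} \right)}} = - \frac{9}{-1836 + 34 \cdot 126} = - \frac{9}{-1836 + 4284} = - \frac{9}{2448} = \left(-9\right) \frac{1}{2448} = - \frac{1}{272}$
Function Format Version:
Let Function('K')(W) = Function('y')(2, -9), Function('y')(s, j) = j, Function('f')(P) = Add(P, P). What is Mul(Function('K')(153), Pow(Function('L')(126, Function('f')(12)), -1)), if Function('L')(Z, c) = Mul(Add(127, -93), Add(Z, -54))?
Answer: Rational(-1, 272) ≈ -0.0036765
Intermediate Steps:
Function('f')(P) = Mul(2, P)
Function('L')(Z, c) = Add(-1836, Mul(34, Z)) (Function('L')(Z, c) = Mul(34, Add(-54, Z)) = Add(-1836, Mul(34, Z)))
Function('K')(W) = -9
Mul(Function('K')(153), Pow(Function('L')(126, Function('f')(12)), -1)) = Mul(-9, Pow(Add(-1836, Mul(34, 126)), -1)) = Mul(-9, Pow(Add(-1836, 4284), -1)) = Mul(-9, Pow(2448, -1)) = Mul(-9, Rational(1, 2448)) = Rational(-1, 272)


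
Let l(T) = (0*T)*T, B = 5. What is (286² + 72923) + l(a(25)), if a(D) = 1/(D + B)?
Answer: 154719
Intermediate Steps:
a(D) = 1/(5 + D) (a(D) = 1/(D + 5) = 1/(5 + D))
l(T) = 0 (l(T) = 0*T = 0)
(286² + 72923) + l(a(25)) = (286² + 72923) + 0 = (81796 + 72923) + 0 = 154719 + 0 = 154719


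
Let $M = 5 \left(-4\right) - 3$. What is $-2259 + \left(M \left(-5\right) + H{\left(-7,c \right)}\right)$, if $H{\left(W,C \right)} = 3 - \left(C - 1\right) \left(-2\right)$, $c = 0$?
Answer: $-2143$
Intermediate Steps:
$H{\left(W,C \right)} = 1 + 2 C$ ($H{\left(W,C \right)} = 3 - \left(-1 + C\right) \left(-2\right) = 3 - \left(2 - 2 C\right) = 3 + \left(-2 + 2 C\right) = 1 + 2 C$)
$M = -23$ ($M = -20 - 3 = -23$)
$-2259 + \left(M \left(-5\right) + H{\left(-7,c \right)}\right) = -2259 + \left(\left(-23\right) \left(-5\right) + \left(1 + 2 \cdot 0\right)\right) = -2259 + \left(115 + \left(1 + 0\right)\right) = -2259 + \left(115 + 1\right) = -2259 + 116 = -2143$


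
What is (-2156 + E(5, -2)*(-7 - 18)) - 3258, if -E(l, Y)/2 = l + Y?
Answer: -5264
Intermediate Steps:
E(l, Y) = -2*Y - 2*l (E(l, Y) = -2*(l + Y) = -2*(Y + l) = -2*Y - 2*l)
(-2156 + E(5, -2)*(-7 - 18)) - 3258 = (-2156 + (-2*(-2) - 2*5)*(-7 - 18)) - 3258 = (-2156 + (4 - 10)*(-25)) - 3258 = (-2156 - 6*(-25)) - 3258 = (-2156 + 150) - 3258 = -2006 - 3258 = -5264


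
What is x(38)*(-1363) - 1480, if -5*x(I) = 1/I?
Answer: -279837/190 ≈ -1472.8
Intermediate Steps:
x(I) = -1/(5*I)
x(38)*(-1363) - 1480 = -⅕/38*(-1363) - 1480 = -⅕*1/38*(-1363) - 1480 = -1/190*(-1363) - 1480 = 1363/190 - 1480 = -279837/190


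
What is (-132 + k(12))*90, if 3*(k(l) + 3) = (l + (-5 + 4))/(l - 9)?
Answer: -12040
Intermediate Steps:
k(l) = -3 + (-1 + l)/(3*(-9 + l)) (k(l) = -3 + ((l + (-5 + 4))/(l - 9))/3 = -3 + ((l - 1)/(-9 + l))/3 = -3 + ((-1 + l)/(-9 + l))/3 = -3 + (-1 + l)/(3*(-9 + l)))
(-132 + k(12))*90 = (-132 + 8*(10 - 1*12)/(3*(-9 + 12)))*90 = (-132 + (8/3)*(10 - 12)/3)*90 = (-132 + (8/3)*(⅓)*(-2))*90 = (-132 - 16/9)*90 = -1204/9*90 = -12040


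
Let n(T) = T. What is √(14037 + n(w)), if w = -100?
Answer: √13937 ≈ 118.06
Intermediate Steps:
√(14037 + n(w)) = √(14037 - 100) = √13937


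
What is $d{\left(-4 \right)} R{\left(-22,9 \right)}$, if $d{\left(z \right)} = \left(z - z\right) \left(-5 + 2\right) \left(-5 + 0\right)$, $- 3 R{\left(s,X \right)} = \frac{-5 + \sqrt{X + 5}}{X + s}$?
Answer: $0$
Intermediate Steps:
$R{\left(s,X \right)} = - \frac{-5 + \sqrt{5 + X}}{3 \left(X + s\right)}$ ($R{\left(s,X \right)} = - \frac{\left(-5 + \sqrt{X + 5}\right) \frac{1}{X + s}}{3} = - \frac{\left(-5 + \sqrt{5 + X}\right) \frac{1}{X + s}}{3} = - \frac{\frac{1}{X + s} \left(-5 + \sqrt{5 + X}\right)}{3} = - \frac{-5 + \sqrt{5 + X}}{3 \left(X + s\right)}$)
$d{\left(z \right)} = 0$ ($d{\left(z \right)} = 0 \left(\left(-3\right) \left(-5\right)\right) = 0 \cdot 15 = 0$)
$d{\left(-4 \right)} R{\left(-22,9 \right)} = 0 \frac{5 - \sqrt{5 + 9}}{3 \left(9 - 22\right)} = 0 \frac{5 - \sqrt{14}}{3 \left(-13\right)} = 0 \cdot \frac{1}{3} \left(- \frac{1}{13}\right) \left(5 - \sqrt{14}\right) = 0 \left(- \frac{5}{39} + \frac{\sqrt{14}}{39}\right) = 0$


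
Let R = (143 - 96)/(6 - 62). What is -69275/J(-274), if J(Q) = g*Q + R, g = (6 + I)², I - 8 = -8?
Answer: 3879400/552431 ≈ 7.0224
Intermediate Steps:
I = 0 (I = 8 - 8 = 0)
R = -47/56 (R = 47/(-56) = 47*(-1/56) = -47/56 ≈ -0.83929)
g = 36 (g = (6 + 0)² = 6² = 36)
J(Q) = -47/56 + 36*Q (J(Q) = 36*Q - 47/56 = -47/56 + 36*Q)
-69275/J(-274) = -69275/(-47/56 + 36*(-274)) = -69275/(-47/56 - 9864) = -69275/(-552431/56) = -69275*(-56/552431) = 3879400/552431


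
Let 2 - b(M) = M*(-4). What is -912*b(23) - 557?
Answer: -86285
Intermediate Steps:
b(M) = 2 + 4*M (b(M) = 2 - M*(-4) = 2 - (-4)*M = 2 + 4*M)
-912*b(23) - 557 = -912*(2 + 4*23) - 557 = -912*(2 + 92) - 557 = -912*94 - 557 = -85728 - 557 = -86285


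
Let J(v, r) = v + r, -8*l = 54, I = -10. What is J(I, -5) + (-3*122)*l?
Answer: 4911/2 ≈ 2455.5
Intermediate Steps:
l = -27/4 (l = -⅛*54 = -27/4 ≈ -6.7500)
J(v, r) = r + v
J(I, -5) + (-3*122)*l = (-5 - 10) - 3*122*(-27/4) = -15 - 366*(-27/4) = -15 + 4941/2 = 4911/2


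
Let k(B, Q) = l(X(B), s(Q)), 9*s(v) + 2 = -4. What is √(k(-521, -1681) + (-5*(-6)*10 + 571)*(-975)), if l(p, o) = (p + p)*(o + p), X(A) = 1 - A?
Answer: I*√304953 ≈ 552.23*I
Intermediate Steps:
s(v) = -⅔ (s(v) = -2/9 + (⅑)*(-4) = -2/9 - 4/9 = -⅔)
l(p, o) = 2*p*(o + p) (l(p, o) = (2*p)*(o + p) = 2*p*(o + p))
k(B, Q) = 2*(1 - B)*(⅓ - B) (k(B, Q) = 2*(1 - B)*(-⅔ + (1 - B)) = 2*(1 - B)*(⅓ - B))
√(k(-521, -1681) + (-5*(-6)*10 + 571)*(-975)) = √(2*(-1 - 521)*(-1 + 3*(-521))/3 + (-5*(-6)*10 + 571)*(-975)) = √((⅔)*(-522)*(-1 - 1563) + (30*10 + 571)*(-975)) = √((⅔)*(-522)*(-1564) + (300 + 571)*(-975)) = √(544272 + 871*(-975)) = √(544272 - 849225) = √(-304953) = I*√304953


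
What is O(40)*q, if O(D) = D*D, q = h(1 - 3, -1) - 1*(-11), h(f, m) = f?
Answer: 14400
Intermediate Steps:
q = 9 (q = (1 - 3) - 1*(-11) = -2 + 11 = 9)
O(D) = D²
O(40)*q = 40²*9 = 1600*9 = 14400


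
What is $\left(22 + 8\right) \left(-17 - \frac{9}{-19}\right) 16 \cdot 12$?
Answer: $- \frac{1808640}{19} \approx -95192.0$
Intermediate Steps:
$\left(22 + 8\right) \left(-17 - \frac{9}{-19}\right) 16 \cdot 12 = 30 \left(-17 - - \frac{9}{19}\right) 16 \cdot 12 = 30 \left(-17 + \frac{9}{19}\right) 16 \cdot 12 = 30 \left(- \frac{314}{19}\right) 16 \cdot 12 = \left(- \frac{9420}{19}\right) 16 \cdot 12 = \left(- \frac{150720}{19}\right) 12 = - \frac{1808640}{19}$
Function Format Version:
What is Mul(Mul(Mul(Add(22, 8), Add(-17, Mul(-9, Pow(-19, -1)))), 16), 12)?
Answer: Rational(-1808640, 19) ≈ -95192.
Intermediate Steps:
Mul(Mul(Mul(Add(22, 8), Add(-17, Mul(-9, Pow(-19, -1)))), 16), 12) = Mul(Mul(Mul(30, Add(-17, Mul(-9, Rational(-1, 19)))), 16), 12) = Mul(Mul(Mul(30, Add(-17, Rational(9, 19))), 16), 12) = Mul(Mul(Mul(30, Rational(-314, 19)), 16), 12) = Mul(Mul(Rational(-9420, 19), 16), 12) = Mul(Rational(-150720, 19), 12) = Rational(-1808640, 19)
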